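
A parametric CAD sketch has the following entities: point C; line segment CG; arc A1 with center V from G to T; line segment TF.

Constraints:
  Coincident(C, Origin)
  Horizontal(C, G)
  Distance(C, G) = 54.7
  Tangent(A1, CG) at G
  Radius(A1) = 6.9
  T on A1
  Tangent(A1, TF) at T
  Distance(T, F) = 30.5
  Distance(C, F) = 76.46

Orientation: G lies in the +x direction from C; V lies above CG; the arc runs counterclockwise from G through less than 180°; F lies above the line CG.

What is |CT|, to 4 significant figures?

61.69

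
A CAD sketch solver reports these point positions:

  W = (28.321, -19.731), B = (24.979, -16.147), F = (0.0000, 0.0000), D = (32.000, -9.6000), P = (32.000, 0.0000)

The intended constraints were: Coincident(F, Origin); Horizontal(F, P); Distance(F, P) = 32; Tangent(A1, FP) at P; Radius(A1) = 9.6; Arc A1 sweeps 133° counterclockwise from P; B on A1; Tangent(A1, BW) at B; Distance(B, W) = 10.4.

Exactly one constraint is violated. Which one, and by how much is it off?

Distance(B, W) = 10.4 — off by 5.50.

F = (0.00, 0.00) ✓; F.y = 0.00, P.y = 0.00 ✓; |FP| = 32.00 ✓; ∠(DP, PF) = 90.00° ✓; |DP| = 9.600 ✓; bearing(D→B) − bearing(D→P) = 133.0° ✓; |DB| = 9.600 ✓; ∠(DB, BW) = 90.00° ✓; |BW| = 4.900 ✗.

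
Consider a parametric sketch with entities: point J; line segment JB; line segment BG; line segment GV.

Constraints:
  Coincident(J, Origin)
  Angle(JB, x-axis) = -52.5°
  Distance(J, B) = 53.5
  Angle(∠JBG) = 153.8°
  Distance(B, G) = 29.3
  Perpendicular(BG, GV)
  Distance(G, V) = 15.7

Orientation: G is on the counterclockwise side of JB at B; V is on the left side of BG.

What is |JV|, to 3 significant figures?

77.7

J is at the origin; JB runs at -52.5° with length 53.5, so B = 53.5·(cos -52.5°, sin -52.5°) = (32.6, -42.4). ∠JBG = 153.8°, so BG runs at -52.5° + (180° − 153.8°) = -26.3° from the x-axis; with |BG| = 29.3, G = B + 29.3·(cos -26.3°, sin -26.3°) = (58.8, -55.4). The perpendicularity gives GV at right angles to BG; with |GV| = 15.7 on the left of BG, V = G + 15.7·(0.443, 0.896) = (65.8, -41.4). Then |JV| = |V − J| = 77.7.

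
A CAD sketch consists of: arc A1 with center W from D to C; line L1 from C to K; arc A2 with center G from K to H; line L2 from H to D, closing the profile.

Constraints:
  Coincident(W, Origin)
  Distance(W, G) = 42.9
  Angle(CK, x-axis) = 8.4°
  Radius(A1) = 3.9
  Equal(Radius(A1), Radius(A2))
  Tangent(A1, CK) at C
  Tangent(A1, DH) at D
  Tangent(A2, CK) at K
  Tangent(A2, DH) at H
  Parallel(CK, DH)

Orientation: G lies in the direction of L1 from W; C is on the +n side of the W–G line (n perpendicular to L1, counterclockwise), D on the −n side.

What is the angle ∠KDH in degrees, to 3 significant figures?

10.3°

The slot axis is L1's direction at 8.4°, so u = (cos 8.4°, sin 8.4°) = (0.989, 0.146) and n = (−sin 8.4°, cos 8.4°) = (-0.146, 0.989). W is at the origin and G lies 42.9 along u from W, so G = 42.9·u = (42.4, 6.27). Tangency of A1 to both parallel lines with radius 3.9 puts C and D at W ± 3.9·n: C = (-0.570, 3.86), D = (0.570, -3.86). Equal radii place K and H the same way about G: K = G + 3.9·n = (41.9, 10.1), H = G − 3.9·n = (43.0, 2.41). Then cos ∠KDH = DK·DH / (|DK||DH|), giving 10.3°.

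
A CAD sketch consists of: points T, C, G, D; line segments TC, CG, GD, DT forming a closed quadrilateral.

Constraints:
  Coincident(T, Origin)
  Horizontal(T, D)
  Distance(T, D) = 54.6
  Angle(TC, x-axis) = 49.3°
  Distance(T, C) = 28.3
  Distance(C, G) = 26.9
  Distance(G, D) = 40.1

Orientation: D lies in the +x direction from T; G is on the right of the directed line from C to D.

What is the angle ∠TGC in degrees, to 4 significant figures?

78.41°

Checks: |CG| = 26.90 ✓; |GD| = 40.10 ✓.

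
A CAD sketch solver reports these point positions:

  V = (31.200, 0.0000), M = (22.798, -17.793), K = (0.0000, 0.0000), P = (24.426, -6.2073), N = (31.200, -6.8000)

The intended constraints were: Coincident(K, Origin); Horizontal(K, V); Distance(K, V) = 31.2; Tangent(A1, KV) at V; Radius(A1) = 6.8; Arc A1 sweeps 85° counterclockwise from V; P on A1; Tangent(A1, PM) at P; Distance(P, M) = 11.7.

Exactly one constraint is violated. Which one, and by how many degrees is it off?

Tangent(A1, PM) at P — off by 3.00°.

K = (0.00, 0.00) ✓; K.y = 0.00, V.y = 0.00 ✓; |KV| = 31.20 ✓; ∠(NV, VK) = 90.00° ✓; |NV| = 6.800 ✓; bearing(N→P) − bearing(N→V) = 85.00° ✓; |NP| = 6.800 ✓; ∠(NP, PM) = 93.00° ✗; |PM| = 11.70 ✓.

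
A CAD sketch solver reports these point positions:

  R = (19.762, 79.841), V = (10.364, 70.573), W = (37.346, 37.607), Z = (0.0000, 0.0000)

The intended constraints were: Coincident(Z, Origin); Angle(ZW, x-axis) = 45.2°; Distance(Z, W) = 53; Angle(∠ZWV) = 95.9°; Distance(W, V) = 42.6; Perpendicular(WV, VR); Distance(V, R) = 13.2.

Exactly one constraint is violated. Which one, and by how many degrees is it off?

Perpendicular(WV, VR) — off by 5.30°.

Z = (0.00, 0.00) ✓; ZW at 45.20° ✓; |ZW| = 53.00 ✓; ∠ZWV = 95.90° ✓; |WV| = 42.60 ✓; ∠(WV, VR) = 84.70° ✗; |VR| = 13.20 ✓.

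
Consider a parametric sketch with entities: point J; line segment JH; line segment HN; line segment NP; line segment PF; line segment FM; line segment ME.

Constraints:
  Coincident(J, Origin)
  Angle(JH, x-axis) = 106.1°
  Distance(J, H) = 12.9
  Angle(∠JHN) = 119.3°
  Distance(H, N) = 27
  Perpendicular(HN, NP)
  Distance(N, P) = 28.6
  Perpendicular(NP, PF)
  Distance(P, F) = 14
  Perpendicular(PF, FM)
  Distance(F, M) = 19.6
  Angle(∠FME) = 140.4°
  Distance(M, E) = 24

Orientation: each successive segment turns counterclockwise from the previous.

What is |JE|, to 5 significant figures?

40.351

PF ⟂ FM, so FM runs at 76.800°; with |FM| = 19.6, M = (-18.289, 6.6004). ∠FME = 140.4° gives ME at 116.40° from the x-axis; with |ME| = 24.0, E = (-28.960, 28.097). Then |JE| = |E − J| = 40.351.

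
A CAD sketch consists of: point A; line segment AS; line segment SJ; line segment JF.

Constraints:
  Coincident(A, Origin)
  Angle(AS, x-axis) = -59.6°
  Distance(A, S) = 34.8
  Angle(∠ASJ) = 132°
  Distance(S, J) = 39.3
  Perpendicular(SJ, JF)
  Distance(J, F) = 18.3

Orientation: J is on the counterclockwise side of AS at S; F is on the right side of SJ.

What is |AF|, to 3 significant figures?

76.6

A is at the origin; AS runs at -59.6° with length 34.8, so S = 34.8·(cos -59.6°, sin -59.6°) = (17.6, -30.0). ∠ASJ = 132.0°, so SJ runs at -59.6° + (180° − 132.0°) = -11.6° from the x-axis; with |SJ| = 39.3, J = S + 39.3·(cos -11.6°, sin -11.6°) = (56.1, -37.9). SJ is perpendicular to JF; with |JF| = 18.3 on the right of SJ, F = J + 18.3·(-0.201, -0.980) = (52.4, -55.8). Then |AF| = |F − A| = 76.6.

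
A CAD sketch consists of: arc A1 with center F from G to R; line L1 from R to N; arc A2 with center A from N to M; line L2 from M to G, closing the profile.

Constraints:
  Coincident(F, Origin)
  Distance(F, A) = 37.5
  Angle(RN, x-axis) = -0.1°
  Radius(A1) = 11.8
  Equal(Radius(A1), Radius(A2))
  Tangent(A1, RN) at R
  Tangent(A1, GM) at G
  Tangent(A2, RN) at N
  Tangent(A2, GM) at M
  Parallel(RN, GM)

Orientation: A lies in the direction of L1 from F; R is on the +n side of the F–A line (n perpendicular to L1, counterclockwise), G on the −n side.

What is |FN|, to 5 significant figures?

39.313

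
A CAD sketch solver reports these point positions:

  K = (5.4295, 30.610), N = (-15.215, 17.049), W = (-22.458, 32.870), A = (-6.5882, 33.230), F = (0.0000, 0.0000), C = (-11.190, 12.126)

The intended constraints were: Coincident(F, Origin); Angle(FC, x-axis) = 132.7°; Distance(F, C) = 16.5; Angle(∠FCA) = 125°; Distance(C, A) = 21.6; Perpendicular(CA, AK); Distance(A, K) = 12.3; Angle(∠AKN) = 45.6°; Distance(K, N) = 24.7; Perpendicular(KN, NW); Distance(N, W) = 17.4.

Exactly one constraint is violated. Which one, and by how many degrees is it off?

Perpendicular(KN, NW) — off by 8.70°.

F = (0.00, 0.00) ✓; FC at 132.7° ✓; |FC| = 16.50 ✓; ∠FCA = 125.0° ✓; |CA| = 21.60 ✓; ∠(CA, AK) = 90.00° ✓; |AK| = 12.30 ✓; ∠AKN = 45.60° ✓; |KN| = 24.70 ✓; ∠(KN, NW) = 98.70° ✗; |NW| = 17.40 ✓.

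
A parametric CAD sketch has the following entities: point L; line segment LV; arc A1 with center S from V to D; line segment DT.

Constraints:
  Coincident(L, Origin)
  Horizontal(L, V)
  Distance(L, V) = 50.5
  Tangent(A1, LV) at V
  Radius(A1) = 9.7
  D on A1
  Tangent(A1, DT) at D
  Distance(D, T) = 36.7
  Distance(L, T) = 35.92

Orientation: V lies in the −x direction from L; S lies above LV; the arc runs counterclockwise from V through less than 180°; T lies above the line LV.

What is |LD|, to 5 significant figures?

43.388

L is at the origin; LV is horizontal with |LV| = 50.5 and V on the −x side, so V = (-50.500, 0.0000). Since A1 is tangent to LV there, SV ⟂ LV, so S = V + (0, 9.7) = (-50.500, 9.7000). Since SD ⟂ DT (tangency), |ST| = √(9.7² + 36.7²) = 37.960 regardless of where D sits on A1. So T lies on both circle(L, 35.92) and circle(S, 37.960); the above-LV intersection is T = (-18.812, 30.600). D is the foot of the tangent from T: D = (-43.268, 3.2361).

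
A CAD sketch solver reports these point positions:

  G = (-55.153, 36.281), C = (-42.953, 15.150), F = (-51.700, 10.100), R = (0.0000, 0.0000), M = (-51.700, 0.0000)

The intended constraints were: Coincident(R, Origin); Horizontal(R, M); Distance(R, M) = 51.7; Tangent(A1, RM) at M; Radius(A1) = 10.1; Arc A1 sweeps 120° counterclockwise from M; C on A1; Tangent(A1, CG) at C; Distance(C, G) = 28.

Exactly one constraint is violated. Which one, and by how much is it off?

Distance(C, G) = 28 — off by 3.60.

R = (0.00, 0.00) ✓; R.y = 0.00, M.y = 0.00 ✓; |RM| = 51.70 ✓; ∠(FM, MR) = 90.00° ✓; |FM| = 10.10 ✓; bearing(F→C) − bearing(F→M) = 120.0° ✓; |FC| = 10.10 ✓; ∠(FC, CG) = 90.00° ✓; |CG| = 24.40 ✗.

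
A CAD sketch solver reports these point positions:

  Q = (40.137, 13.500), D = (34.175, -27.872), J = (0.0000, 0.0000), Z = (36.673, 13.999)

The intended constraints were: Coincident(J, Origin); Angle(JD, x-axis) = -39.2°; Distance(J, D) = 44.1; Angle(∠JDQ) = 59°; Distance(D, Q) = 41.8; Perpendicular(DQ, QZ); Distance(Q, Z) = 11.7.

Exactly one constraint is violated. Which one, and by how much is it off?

Distance(Q, Z) = 11.7 — off by 8.20.

J = (0.00, 0.00) ✓; JD at -39.20° ✓; |JD| = 44.10 ✓; ∠JDQ = 59.00° ✓; |DQ| = 41.80 ✓; ∠(DQ, QZ) = 90.00° ✓; |QZ| = 3.500 ✗.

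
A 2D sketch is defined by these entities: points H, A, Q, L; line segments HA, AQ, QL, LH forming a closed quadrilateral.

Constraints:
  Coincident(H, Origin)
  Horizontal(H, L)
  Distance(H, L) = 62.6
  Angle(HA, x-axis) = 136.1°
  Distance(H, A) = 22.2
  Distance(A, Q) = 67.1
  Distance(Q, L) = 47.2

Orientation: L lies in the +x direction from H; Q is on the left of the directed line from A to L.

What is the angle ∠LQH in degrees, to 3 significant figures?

67.8°

Checks: |AQ| = 67.10 ✓; |QL| = 47.20 ✓.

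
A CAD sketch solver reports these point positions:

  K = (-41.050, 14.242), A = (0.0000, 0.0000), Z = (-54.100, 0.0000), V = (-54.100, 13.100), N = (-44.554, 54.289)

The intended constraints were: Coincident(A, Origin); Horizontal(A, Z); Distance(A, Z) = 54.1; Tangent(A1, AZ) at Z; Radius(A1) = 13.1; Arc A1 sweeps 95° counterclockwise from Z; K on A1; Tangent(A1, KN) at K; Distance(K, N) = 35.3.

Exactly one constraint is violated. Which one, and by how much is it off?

Distance(K, N) = 35.3 — off by 4.90.

A = (0.00, 0.00) ✓; A.y = 0.00, Z.y = 0.00 ✓; |AZ| = 54.10 ✓; ∠(VZ, ZA) = 90.00° ✓; |VZ| = 13.10 ✓; bearing(V→K) − bearing(V→Z) = 95.00° ✓; |VK| = 13.10 ✓; ∠(VK, KN) = 90.00° ✓; |KN| = 40.20 ✗.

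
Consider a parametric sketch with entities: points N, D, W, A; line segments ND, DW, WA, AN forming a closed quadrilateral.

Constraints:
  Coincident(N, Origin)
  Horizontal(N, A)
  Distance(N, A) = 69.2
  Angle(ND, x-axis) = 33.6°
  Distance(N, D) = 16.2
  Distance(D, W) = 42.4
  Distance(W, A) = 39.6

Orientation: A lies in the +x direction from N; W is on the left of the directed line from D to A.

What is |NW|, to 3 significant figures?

58.6

Checks: |DW| = 42.40 ✓; |WA| = 39.60 ✓.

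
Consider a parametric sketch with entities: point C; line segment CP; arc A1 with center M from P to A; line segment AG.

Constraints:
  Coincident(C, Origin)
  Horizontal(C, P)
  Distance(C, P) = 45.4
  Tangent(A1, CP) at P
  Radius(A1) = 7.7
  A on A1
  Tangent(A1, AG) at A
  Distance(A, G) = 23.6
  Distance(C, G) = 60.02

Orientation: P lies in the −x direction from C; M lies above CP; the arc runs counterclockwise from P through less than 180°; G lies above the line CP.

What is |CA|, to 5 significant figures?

40.485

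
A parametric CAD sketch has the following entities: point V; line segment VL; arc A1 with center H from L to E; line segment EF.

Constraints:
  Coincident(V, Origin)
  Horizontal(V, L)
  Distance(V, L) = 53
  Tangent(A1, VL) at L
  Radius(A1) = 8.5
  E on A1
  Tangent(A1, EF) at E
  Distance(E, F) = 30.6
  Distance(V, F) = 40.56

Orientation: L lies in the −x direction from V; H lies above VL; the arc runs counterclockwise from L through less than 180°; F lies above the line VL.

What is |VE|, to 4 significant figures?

46.16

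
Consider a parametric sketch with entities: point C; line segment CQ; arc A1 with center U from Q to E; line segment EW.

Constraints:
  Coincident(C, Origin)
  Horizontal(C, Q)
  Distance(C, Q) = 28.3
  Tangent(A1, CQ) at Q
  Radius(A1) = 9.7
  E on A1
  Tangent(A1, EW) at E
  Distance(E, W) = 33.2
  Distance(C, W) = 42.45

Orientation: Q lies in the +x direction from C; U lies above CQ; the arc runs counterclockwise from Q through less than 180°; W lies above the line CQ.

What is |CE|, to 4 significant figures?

38.96

Checks: |UE| = 9.700 ✓; ∠(UE, EW) = 90.00° ✓; |EW| = 33.20 ✓; |CW| = 42.45 ✓.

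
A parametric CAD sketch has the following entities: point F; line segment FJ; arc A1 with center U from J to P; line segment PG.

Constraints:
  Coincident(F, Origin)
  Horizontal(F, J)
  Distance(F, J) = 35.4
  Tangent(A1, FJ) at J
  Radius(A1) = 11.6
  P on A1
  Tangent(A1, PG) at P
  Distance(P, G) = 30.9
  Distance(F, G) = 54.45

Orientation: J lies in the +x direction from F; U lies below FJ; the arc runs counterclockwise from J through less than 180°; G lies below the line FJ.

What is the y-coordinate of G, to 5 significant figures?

-44.380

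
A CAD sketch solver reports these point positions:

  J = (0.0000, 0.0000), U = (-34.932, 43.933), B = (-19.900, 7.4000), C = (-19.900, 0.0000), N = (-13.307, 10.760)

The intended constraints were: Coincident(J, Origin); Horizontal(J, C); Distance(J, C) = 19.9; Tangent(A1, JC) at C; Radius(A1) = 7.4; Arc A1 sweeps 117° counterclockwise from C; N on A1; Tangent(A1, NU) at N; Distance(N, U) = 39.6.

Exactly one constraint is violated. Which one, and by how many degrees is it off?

Tangent(A1, NU) at N — off by 6.09°.

J = (0.00, 0.00) ✓; J.y = 0.00, C.y = 0.00 ✓; |JC| = 19.90 ✓; ∠(BC, CJ) = 90.00° ✓; |BC| = 7.400 ✓; bearing(B→N) − bearing(B→C) = 117.0° ✓; |BN| = 7.400 ✓; ∠(BN, NU) = 83.91° ✗; |NU| = 39.60 ✓.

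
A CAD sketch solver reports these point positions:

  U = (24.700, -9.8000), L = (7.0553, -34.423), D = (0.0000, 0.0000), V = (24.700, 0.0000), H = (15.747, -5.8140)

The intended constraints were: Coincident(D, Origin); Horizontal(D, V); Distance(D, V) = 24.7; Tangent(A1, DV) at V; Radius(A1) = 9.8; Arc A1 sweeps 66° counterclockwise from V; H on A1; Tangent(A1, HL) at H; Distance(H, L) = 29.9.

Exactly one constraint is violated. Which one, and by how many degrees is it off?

Tangent(A1, HL) at H — off by 7.10°.

D = (0.00, 0.00) ✓; D.y = 0.00, V.y = 0.00 ✓; |DV| = 24.70 ✓; ∠(UV, VD) = 90.00° ✓; |UV| = 9.800 ✓; bearing(U→H) − bearing(U→V) = 66.00° ✓; |UH| = 9.800 ✓; ∠(UH, HL) = 82.90° ✗; |HL| = 29.90 ✓.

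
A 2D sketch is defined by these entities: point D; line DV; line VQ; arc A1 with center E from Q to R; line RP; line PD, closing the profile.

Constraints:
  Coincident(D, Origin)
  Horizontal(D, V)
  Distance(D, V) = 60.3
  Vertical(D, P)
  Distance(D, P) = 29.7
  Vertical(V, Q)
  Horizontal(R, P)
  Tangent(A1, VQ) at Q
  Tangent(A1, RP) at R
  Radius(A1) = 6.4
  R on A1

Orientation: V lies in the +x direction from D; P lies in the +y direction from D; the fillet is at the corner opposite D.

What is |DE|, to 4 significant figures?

58.72

D is at the origin; D and V share the same y with |DV| = 60.3 and V on the +x side, so V = (60.30, 0.000). D and P share the same x with |DP| = 29.7 and P on the +y side, so P = (0.000, 29.70). The virtual corner opposite D is at (60.30, 29.70). Tangency of A1 to VQ means the radius EQ is perpendicular to VQ and the tangent condition forces ER to be normal to RP, with radius 6.4, so the center E sits 6.4 in from both sides at E = (53.90, 23.30). Then |DE| = |E − D| = 58.72.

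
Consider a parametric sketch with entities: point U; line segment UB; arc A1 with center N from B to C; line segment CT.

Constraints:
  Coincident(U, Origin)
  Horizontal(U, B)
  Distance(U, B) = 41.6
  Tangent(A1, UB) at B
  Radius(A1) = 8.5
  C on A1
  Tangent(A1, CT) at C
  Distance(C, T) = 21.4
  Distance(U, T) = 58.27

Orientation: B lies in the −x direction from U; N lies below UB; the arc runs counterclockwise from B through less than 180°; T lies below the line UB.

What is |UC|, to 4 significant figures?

50.82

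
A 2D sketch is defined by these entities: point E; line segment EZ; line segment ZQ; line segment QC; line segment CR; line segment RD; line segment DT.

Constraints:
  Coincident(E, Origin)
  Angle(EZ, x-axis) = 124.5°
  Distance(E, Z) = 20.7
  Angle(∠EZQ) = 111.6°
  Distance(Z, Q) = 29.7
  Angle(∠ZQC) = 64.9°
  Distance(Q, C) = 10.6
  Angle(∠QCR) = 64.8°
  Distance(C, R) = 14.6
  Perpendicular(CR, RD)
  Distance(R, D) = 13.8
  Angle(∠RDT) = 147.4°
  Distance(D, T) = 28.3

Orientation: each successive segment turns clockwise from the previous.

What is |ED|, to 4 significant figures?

45.23

E is at the origin; EZ runs at 124.5° with length 20.7, so Z = (-11.72, 17.06). ∠EZQ = 111.6° gives ZQ at 56.10° from the x-axis; with |ZQ| = 29.7, Q = (4.840, 41.71). ∠ZQC = 64.9° gives QC at -59.00° from the x-axis; with |QC| = 10.6, C = (10.30, 32.62). ∠QCR = 64.8° gives CR at -174.2° from the x-axis; with |CR| = 14.6, R = (-4.225, 31.15). CR ⟂ RD, so RD runs at 95.80°; with |RD| = 13.8, D = (-5.620, 44.88). Then |ED| = |D − E| = 45.23.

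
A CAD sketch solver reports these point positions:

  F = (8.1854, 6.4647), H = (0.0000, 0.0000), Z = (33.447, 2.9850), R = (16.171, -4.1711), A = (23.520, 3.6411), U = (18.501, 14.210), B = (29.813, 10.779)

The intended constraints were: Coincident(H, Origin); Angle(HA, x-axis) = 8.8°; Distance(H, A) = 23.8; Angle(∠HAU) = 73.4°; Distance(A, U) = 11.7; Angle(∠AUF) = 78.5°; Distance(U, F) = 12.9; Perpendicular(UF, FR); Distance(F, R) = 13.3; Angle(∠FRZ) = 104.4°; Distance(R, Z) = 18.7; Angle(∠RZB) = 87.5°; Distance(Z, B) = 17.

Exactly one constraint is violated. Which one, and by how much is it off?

Distance(Z, B) = 17 — off by 8.40.

H = (0.00, 0.00) ✓; HA at 8.800° ✓; |HA| = 23.80 ✓; ∠HAU = 73.40° ✓; |AU| = 11.70 ✓; ∠AUF = 78.50° ✓; |UF| = 12.90 ✓; ∠(UF, FR) = 90.00° ✓; |FR| = 13.30 ✓; ∠FRZ = 104.4° ✓; |RZ| = 18.70 ✓; ∠RZB = 87.50° ✓; |ZB| = 8.600 ✗.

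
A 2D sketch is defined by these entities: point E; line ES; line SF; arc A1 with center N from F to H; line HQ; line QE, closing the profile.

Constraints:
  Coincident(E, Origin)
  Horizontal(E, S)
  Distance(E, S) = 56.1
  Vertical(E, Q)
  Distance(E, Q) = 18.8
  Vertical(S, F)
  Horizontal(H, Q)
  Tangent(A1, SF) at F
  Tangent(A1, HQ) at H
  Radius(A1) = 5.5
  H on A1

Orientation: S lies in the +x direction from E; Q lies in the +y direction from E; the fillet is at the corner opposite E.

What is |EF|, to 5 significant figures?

57.655

The virtual corner opposite E is at (56.100, 18.800). A1 meets SF tangentially, so NF is at right angles to SF and A1 meets HQ tangentially, so NH is at right angles to HQ, with radius 5.5, so the center N sits 5.5 in from both sides at N = (50.600, 13.300). That places the tangent points at F = (56.100, 13.300) on SF and H = (50.600, 18.800) on HQ. Then |EF| = |F − E| = 57.655.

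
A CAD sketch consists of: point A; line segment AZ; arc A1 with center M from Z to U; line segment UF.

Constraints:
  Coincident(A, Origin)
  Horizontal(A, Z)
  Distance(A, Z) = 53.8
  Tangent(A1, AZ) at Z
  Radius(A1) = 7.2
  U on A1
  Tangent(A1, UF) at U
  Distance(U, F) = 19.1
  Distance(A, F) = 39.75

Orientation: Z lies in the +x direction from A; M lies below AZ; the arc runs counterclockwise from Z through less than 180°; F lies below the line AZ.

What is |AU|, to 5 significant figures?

48.394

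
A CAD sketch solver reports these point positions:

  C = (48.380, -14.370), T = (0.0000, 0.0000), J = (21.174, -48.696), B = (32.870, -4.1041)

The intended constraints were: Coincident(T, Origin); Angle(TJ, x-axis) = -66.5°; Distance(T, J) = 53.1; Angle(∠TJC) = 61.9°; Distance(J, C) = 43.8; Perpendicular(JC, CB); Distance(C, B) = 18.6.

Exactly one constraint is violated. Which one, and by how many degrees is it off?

Perpendicular(JC, CB) — off by 4.90°.

T = (0.00, 0.00) ✓; TJ at -66.50° ✓; |TJ| = 53.10 ✓; ∠TJC = 61.90° ✓; |JC| = 43.80 ✓; ∠(JC, CB) = 94.90° ✗; |CB| = 18.60 ✓.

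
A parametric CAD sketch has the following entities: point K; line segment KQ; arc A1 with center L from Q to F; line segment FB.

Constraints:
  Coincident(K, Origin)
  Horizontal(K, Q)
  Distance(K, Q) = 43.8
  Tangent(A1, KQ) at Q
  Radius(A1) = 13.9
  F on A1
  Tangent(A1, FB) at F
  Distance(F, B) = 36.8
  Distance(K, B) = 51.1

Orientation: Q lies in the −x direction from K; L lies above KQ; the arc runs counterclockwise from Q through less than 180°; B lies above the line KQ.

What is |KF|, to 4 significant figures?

32.10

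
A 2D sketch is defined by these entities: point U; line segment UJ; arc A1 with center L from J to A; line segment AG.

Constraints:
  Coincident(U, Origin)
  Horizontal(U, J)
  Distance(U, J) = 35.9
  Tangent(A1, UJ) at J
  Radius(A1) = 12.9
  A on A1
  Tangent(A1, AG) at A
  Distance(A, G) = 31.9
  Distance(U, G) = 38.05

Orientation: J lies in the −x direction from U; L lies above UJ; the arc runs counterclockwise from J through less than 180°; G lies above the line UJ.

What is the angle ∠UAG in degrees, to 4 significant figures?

82.50°

Checks: ∠(LJ, JU) = 90.00° ✓; |LJ| = 12.90 ✓; |LA| = 12.90 ✓; ∠(LA, AG) = 90.00° ✓; |AG| = 31.90 ✓; |UG| = 38.05 ✓.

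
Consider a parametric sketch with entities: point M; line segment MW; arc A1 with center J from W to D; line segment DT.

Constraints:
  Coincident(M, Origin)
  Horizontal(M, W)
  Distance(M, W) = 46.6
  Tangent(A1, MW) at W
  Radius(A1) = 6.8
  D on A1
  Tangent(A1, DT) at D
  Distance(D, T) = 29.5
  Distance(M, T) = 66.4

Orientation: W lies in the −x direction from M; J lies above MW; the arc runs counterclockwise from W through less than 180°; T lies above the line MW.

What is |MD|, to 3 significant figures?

42.1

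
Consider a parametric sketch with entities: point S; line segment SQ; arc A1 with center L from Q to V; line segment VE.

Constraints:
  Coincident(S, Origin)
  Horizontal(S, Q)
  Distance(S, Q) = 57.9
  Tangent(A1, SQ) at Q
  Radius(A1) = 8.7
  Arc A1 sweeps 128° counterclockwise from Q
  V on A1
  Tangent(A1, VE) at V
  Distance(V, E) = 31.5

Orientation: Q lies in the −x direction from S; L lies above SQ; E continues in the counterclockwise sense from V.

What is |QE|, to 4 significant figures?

40.85

S is at the origin; S and Q share the same y with |SQ| = 57.9 and Q on the −x side, so Q = (-57.90, 0.000). A1 meets SQ tangentially, so LQ is at right angles to SQ, so L = Q + (0, 8.7) = (-57.90, 8.700). On A1, Q sits at bearing -90° from L; a 128° counterclockwise sweep puts V at bearing 38°, so V = L + 8.7·(cos 38°, sin 38°) = (-51.04, 14.06). A1 meets VE tangentially, so LV is at right angles to VE, so VE runs along (−sin 38°, cos 38°); with |VE| = 31.5, E = (-70.44, 38.88). Then |QE| = |E − Q| = 40.85.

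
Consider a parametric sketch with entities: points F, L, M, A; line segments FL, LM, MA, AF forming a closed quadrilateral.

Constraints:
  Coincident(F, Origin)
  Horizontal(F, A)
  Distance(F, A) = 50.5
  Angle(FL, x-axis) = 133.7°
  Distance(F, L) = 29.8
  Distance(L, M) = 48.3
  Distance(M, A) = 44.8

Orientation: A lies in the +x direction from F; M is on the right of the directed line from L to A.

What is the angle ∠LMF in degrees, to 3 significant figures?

9.53°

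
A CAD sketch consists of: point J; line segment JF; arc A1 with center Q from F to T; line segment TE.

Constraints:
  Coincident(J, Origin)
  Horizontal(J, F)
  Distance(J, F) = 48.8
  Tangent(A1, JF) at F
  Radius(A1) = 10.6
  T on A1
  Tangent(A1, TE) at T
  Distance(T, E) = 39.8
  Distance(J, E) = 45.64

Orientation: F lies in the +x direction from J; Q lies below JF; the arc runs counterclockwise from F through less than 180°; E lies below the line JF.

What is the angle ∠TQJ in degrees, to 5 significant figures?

15.900°

Checks: ∠(QF, FJ) = 90.00° ✓; |QT| = 10.60 ✓; ∠(QT, TE) = 90.00° ✓; |TE| = 39.80 ✓; |JE| = 45.64 ✓.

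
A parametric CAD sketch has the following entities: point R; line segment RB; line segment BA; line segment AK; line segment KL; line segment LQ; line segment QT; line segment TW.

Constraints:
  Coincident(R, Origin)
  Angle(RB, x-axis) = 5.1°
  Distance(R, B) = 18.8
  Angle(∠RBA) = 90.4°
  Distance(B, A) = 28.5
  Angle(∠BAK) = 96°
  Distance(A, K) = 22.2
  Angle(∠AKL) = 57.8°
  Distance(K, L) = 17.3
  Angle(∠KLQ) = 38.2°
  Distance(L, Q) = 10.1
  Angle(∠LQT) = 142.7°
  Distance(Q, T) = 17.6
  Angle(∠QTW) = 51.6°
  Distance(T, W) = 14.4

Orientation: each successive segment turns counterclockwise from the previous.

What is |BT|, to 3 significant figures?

45.6

R is at the origin; RB runs at 5.1° with length 18.8, so B = (18.7, 1.67). ∠RBA = 90.4° gives BA at 94.7° from the x-axis; with |BA| = 28.5, A = (16.4, 30.1). ∠BAK = 96.0° gives AK at 179° from the x-axis; with |AK| = 22.2, K = (-5.80, 30.6). ∠AKL = 57.8° gives KL at -59.1° from the x-axis; with |KL| = 17.3, L = (3.08, 15.7). ∠KLQ = 38.2° gives LQ at 82.7° from the x-axis; with |LQ| = 10.1, Q = (4.36, 25.8). ∠LQT = 142.7° gives QT at 120° from the x-axis; with |QT| = 17.6, T = (-4.44, 41.0). Then |BT| = |T − B| = 45.6.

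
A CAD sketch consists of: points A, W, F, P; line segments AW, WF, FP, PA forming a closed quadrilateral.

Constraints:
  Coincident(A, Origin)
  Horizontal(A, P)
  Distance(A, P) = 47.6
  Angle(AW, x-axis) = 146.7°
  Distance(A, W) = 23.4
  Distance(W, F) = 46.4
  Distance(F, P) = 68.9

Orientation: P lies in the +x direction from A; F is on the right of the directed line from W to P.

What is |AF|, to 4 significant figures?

35.47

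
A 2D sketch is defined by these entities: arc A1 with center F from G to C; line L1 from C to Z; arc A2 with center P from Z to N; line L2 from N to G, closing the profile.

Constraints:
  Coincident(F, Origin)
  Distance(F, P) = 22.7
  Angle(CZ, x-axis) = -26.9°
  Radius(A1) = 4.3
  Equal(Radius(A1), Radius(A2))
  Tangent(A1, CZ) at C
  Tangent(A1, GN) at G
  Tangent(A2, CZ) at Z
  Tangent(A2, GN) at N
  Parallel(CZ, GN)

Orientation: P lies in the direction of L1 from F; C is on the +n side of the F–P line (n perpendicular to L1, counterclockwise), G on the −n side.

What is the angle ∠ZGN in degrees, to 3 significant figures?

20.7°

Tangency of A1 to both parallel lines with radius 4.3 puts C and G at F ± 4.3·n: C = (1.95, 3.83), G = (-1.95, -3.83). Equal radii place Z and N the same way about P: Z = P + 4.3·n = (22.2, -6.44), N = P − 4.3·n = (18.3, -14.1). Then cos ∠ZGN = GZ·GN / (|GZ||GN|), giving 20.7°.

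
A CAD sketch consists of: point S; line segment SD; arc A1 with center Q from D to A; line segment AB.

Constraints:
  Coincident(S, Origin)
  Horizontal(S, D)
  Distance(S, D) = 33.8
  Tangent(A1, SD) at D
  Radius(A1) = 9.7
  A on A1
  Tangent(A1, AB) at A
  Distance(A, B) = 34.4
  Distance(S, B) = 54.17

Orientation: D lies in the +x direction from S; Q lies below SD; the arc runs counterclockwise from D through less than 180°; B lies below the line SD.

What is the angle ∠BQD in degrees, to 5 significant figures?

173.62°

Checks: ∠(QD, DS) = 90.00° ✓; |QD| = 9.700 ✓; |QA| = 9.700 ✓; ∠(QA, AB) = 90.00° ✓; |AB| = 34.40 ✓; |SB| = 54.17 ✓.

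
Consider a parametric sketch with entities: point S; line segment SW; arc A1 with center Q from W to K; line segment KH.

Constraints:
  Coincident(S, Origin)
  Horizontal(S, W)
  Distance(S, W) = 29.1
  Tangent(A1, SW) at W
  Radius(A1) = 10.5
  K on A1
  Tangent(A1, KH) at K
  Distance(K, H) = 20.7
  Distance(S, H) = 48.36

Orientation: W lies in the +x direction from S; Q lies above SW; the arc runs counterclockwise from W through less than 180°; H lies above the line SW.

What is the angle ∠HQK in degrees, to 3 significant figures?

63.1°

Checks: S.y = 0.00, W.y = 0.00 ✓; |QK| = 10.50 ✓; ∠(QK, KH) = 90.00° ✓; |KH| = 20.70 ✓; |SH| = 48.36 ✓.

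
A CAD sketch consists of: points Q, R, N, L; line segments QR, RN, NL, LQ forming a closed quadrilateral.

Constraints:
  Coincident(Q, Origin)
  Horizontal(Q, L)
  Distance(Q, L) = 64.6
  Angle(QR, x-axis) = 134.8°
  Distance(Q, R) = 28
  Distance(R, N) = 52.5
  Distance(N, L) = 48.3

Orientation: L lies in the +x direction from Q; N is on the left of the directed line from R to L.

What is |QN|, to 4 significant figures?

46.13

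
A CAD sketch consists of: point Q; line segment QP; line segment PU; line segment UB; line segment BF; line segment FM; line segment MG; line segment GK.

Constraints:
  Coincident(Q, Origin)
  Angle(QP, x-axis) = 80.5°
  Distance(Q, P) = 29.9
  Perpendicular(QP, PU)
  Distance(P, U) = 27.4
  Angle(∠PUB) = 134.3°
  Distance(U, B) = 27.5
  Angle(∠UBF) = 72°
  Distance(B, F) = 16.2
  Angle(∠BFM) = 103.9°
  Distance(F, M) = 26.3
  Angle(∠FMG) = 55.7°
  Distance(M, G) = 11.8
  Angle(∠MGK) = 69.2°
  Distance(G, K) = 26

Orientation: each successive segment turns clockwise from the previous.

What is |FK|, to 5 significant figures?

12.522

Q is at the origin; QP runs at 80.5° with length 29.9, so P = (4.9349, 29.490). QP is perpendicular to PU, so PU runs at -9.5000°; with |PU| = 27.4, U = (31.959, 24.968). ∠PUB = 134.3° gives UB at -55.200° from the x-axis; with |UB| = 27.5, B = (47.654, 2.3860). ∠UBF = 72.0° gives BF at -163.20° from the x-axis; with |BF| = 16.2, F = (32.145, -2.2963). ∠BFM = 103.9° gives FM at 120.70° from the x-axis; with |FM| = 26.3, M = (18.718, 20.318). ∠FMG = 55.7° gives MG at -3.6000° from the x-axis; with |MG| = 11.8, G = (30.495, 19.577). ∠MGK = 69.2° gives GK at -114.40° from the x-axis; with |GK| = 26.0, K = (19.754, -4.1009). Then |FK| = |K − F| = 12.522.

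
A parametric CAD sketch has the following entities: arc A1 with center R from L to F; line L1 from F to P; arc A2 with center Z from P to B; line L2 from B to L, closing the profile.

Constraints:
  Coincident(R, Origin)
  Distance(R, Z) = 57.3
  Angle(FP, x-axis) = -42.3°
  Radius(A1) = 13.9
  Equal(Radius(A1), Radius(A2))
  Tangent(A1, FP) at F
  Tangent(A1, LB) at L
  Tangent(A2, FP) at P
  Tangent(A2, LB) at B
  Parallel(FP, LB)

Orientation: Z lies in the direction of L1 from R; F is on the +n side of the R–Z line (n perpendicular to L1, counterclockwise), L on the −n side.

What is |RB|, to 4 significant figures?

58.96

The slot axis is L1's direction at -42.3°, so u = (cos -42.3°, sin -42.3°) = (0.7396, -0.6730) and n = (−sin -42.3°, cos -42.3°) = (0.6730, 0.7396). R is at the origin and Z lies 57.3 along u from R, so Z = 57.3·u = (42.38, -38.56). Tangency of A1 to both parallel lines with radius 13.9 puts F and L at R ± 13.9·n: F = (9.355, 10.28), L = (-9.355, -10.28). Equal radii place P and B the same way about Z: P = Z + 13.9·n = (51.74, -28.28), B = Z − 13.9·n = (33.03, -48.84). Then |RB| = |B − R| = 58.96.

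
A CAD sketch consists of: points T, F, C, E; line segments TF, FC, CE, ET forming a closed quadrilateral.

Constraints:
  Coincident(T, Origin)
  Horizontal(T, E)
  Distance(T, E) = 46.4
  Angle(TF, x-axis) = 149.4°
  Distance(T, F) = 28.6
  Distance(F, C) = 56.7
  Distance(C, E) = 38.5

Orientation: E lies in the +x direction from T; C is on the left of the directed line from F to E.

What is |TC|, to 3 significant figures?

44.5

T is at the origin; T and E share the same y with |TE| = 46.4 and E in +x, so E = (46.4, 0). TF runs at 149.4° with |TF| = 28.6, so F = (-24.6, 14.6). C is determined by |FC| = 56.7 and |CE| = 38.5 together: it lies at the intersection of circle(F, 56.7) and circle(E, 38.5). With |FE| = 72.5, the foot of the radical line on FE is 48.2 from F and the perpendicular offset is √(56.7² − 48.2²) = 29.9. Taking the left-of-FE solution: C = (28.6, 34.1).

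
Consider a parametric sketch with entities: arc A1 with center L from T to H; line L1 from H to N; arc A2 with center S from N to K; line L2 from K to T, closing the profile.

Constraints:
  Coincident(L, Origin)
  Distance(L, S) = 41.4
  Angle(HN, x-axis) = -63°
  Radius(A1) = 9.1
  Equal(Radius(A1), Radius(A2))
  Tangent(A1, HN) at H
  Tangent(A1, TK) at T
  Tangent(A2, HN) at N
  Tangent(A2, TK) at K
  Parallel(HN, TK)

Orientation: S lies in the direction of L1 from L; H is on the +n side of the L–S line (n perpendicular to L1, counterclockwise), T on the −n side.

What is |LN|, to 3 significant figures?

42.4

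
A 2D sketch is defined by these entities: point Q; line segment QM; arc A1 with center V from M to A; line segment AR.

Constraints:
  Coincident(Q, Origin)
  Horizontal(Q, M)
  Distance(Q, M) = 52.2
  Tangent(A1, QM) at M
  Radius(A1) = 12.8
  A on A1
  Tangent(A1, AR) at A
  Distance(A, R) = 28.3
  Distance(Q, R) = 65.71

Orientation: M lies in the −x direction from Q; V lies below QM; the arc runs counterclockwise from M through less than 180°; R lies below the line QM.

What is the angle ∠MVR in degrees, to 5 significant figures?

174.22°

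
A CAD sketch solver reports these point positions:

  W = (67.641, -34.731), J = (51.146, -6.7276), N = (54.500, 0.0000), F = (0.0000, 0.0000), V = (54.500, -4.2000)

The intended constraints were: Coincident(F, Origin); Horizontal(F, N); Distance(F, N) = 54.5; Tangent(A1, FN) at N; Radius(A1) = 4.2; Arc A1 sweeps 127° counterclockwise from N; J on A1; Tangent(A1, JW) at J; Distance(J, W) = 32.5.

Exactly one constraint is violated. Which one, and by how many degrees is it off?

Tangent(A1, JW) at J — off by 6.50°.

F = (0.00, 0.00) ✓; F.y = 0.00, N.y = 0.00 ✓; |FN| = 54.50 ✓; ∠(VN, NF) = 90.00° ✓; |VN| = 4.200 ✓; bearing(V→J) − bearing(V→N) = 127.0° ✓; |VJ| = 4.200 ✓; ∠(VJ, JW) = 96.50° ✗; |JW| = 32.50 ✓.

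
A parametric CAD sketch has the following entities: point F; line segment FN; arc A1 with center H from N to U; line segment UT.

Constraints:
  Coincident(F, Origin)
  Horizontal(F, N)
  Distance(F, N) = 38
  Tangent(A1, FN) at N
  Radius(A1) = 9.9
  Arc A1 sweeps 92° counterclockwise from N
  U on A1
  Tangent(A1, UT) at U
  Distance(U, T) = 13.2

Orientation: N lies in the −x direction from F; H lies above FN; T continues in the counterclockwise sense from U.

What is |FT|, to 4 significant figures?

36.95

F is at the origin; F and N share the same y with |FN| = 38.0 and N on the −x side, so N = (-38.00, 0.000). Tangency of A1 to FN means the radius HN is perpendicular to FN, so H = N + (0, 9.9) = (-38.00, 9.900). On A1, N sits at bearing -90° from H; a 92° counterclockwise sweep puts U at bearing 2°, so U = H + 9.9·(cos 2°, sin 2°) = (-28.11, 10.25). The tangent condition forces HU to be normal to UT, so UT runs along (−sin 2°, cos 2°); with |UT| = 13.2, T = (-28.57, 23.44). Then |FT| = |T − F| = 36.95.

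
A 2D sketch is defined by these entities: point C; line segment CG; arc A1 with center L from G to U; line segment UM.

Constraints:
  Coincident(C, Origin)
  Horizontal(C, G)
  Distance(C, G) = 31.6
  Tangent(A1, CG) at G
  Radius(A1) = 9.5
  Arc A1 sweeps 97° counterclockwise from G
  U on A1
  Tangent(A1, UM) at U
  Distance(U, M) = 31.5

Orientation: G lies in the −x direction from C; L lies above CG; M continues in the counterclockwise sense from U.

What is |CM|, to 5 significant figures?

49.336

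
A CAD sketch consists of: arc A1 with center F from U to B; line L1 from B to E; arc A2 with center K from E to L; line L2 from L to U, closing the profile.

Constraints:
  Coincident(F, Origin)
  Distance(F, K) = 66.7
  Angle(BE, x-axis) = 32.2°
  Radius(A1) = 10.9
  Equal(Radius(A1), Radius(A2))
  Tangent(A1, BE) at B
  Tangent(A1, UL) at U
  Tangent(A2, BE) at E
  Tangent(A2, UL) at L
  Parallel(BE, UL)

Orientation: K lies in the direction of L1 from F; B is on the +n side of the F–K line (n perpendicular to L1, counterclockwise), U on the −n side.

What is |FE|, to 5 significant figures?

67.585

Tangency of A1 to both parallel lines with radius 10.9 puts B and U at F ± 10.9·n: B = (-5.8084, 9.2235), U = (5.8084, -9.2235). Equal radii place E and L the same way about K: E = K + 10.9·n = (50.633, 44.766), L = K − 10.9·n = (62.249, 26.319). Then |FE| = |E − F| = 67.585.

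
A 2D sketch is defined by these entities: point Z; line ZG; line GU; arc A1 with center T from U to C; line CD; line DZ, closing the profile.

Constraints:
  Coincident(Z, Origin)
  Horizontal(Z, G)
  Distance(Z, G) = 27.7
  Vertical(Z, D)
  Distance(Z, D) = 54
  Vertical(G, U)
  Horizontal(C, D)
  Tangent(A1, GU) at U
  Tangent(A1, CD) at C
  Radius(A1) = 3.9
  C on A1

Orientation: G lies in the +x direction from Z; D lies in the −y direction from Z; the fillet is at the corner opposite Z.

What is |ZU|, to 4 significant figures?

57.25

The virtual corner opposite Z is at (27.70, -54.00). A1 meets GU tangentially, so TU is at right angles to GU and since A1 is tangent to CD there, TC ⟂ CD, with radius 3.9, so the center T sits 3.9 in from both sides at T = (23.80, -50.10). That places the tangent points at U = (27.70, -50.10) on GU and C = (23.80, -54.00) on CD. Then |ZU| = |U − Z| = 57.25.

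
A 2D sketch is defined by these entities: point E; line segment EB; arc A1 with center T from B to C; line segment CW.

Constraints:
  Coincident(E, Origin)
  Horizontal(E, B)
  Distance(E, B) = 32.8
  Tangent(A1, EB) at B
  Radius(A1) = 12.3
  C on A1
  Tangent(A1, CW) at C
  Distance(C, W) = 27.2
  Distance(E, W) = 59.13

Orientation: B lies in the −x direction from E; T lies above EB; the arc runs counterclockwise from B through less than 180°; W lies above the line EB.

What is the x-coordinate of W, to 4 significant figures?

-43.33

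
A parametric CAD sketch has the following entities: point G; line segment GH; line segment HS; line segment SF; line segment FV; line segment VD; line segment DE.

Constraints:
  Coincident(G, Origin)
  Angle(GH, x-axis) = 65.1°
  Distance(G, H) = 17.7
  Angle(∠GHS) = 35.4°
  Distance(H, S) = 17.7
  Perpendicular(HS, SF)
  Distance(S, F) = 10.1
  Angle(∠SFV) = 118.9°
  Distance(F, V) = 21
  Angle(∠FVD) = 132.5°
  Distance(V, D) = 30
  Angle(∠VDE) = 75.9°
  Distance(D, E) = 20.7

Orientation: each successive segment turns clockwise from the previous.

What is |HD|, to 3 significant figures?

31.0

G is at the origin; GH runs at 65.1° with length 17.7, so H = (7.45, 16.1). ∠GHS = 35.4° gives HS at -79.5° from the x-axis; with |HS| = 17.7, S = (10.7, -1.35). The perpendicularity gives SF at right angles to HS, so SF runs at -170°; with |SF| = 10.1, F = (0.747, -3.19). ∠SFV = 118.9° gives FV at 129° from the x-axis; with |FV| = 21.0, V = (-12.6, 13.0). ∠FVD = 132.5° gives VD at 81.9° from the x-axis; with |VD| = 30.0, D = (-8.36, 42.7). Then |HD| = |D − H| = 31.0.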